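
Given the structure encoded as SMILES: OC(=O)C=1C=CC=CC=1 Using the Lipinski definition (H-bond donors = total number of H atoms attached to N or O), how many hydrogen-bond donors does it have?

1

Donors: find every N or O and count the H atoms it carries.
  atom 1 (O): bond orders sum to 1 → 1 H
  atom 3 (O): bond orders sum to 2 → 0 H
Lipinski HBD = 1.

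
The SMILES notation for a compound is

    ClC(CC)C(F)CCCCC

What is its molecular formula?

C9H18ClF

Walk through each heavy atom and fill implicit hydrogens from standard valence (C 4, N 3, O 2, S 2, halogen 1):
  atom 1: Cl (halogen, monovalent) → 0 H
  atom 2: C, bond orders sum to 3 (valence 4) → 1 H
  atom 3: C, bond orders sum to 2 (valence 4) → 2 H
  atom 4: C, bond orders sum to 1 (valence 4) → 3 H
  atom 5: C, bond orders sum to 3 (valence 4) → 1 H
  atom 6: F (halogen, monovalent) → 0 H
  atom 7: C, bond orders sum to 2 (valence 4) → 2 H
  atom 8: C, bond orders sum to 2 (valence 4) → 2 H
  atom 9: C, bond orders sum to 2 (valence 4) → 2 H
  atom 10: C, bond orders sum to 2 (valence 4) → 2 H
  atom 11: C, bond orders sum to 1 (valence 4) → 3 H
Totals → C:9, H:18, Cl:1, F:1.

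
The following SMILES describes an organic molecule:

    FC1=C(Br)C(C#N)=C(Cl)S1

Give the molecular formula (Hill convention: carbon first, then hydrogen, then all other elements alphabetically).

Walk through each heavy atom and fill implicit hydrogens from standard valence (C 4, N 3, O 2, S 2, halogen 1):
  atom 1: F (halogen, monovalent) → 0 H
  atom 2: C, bond orders sum to 4 (valence 4) → 0 H
  atom 3: C, bond orders sum to 4 (valence 4) → 0 H
  atom 4: Br (halogen, monovalent) → 0 H
  atom 5: C, bond orders sum to 4 (valence 4) → 0 H
  atom 6: C, bond orders sum to 4 (valence 4) → 0 H
  atom 7: N, bond orders sum to 3 (valence 3) → 0 H
  atom 8: C, bond orders sum to 4 (valence 4) → 0 H
  atom 9: Cl (halogen, monovalent) → 0 H
  atom 10: S, bond orders sum to 2 (valence 2) → 0 H
Totals → C:5, Br:1, Cl:1, F:1, N:1, S:1.

C5BrClFNS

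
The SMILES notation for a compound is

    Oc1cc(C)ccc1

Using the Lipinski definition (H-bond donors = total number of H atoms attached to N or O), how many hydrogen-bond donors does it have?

1

Donors: find every N or O and count the H atoms it carries.
  atom 1 (O): bond orders sum to 1 → 1 H
Lipinski HBD = 1.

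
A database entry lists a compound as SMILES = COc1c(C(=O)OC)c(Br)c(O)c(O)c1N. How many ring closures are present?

In SMILES, each pair of matching ring-closure digits denotes one ring-closing bond; the number of such bonds equals the number of independent rings.
Ring-closure bonds here: 1.

1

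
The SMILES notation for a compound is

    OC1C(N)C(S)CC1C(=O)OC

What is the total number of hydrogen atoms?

13

Walk through each heavy atom and fill implicit hydrogens from standard valence (C 4, N 3, O 2, S 2, halogen 1):
  atom 1: O, bond orders sum to 1 (valence 2) → 1 H
  atom 2: C, bond orders sum to 3 (valence 4) → 1 H
  atom 3: C, bond orders sum to 3 (valence 4) → 1 H
  atom 4: N, bond orders sum to 1 (valence 3) → 2 H
  atom 5: C, bond orders sum to 3 (valence 4) → 1 H
  atom 6: S, bond orders sum to 1 (valence 2) → 1 H
  atom 7: C, bond orders sum to 2 (valence 4) → 2 H
  atom 8: C, bond orders sum to 3 (valence 4) → 1 H
  atom 9: C, bond orders sum to 4 (valence 4) → 0 H
  atom 10: O, bond orders sum to 2 (valence 2) → 0 H
  atom 11: O, bond orders sum to 2 (valence 2) → 0 H
  atom 12: C, bond orders sum to 1 (valence 4) → 3 H
Total hydrogens: 13.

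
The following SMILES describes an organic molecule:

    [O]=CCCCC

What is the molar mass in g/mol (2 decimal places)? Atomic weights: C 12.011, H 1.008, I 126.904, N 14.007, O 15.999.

86.13 g/mol

First, the molecular formula is C5H10O (counting implicit H from valence).
  C: 5 × 12.011 = 60.055
  H: 10 × 1.008 = 10.080
  O: 1 × 15.999 = 15.999
Sum: 5×12.011 + 10×1.008 + 1×15.999 = 86.134 → 86.13 g/mol.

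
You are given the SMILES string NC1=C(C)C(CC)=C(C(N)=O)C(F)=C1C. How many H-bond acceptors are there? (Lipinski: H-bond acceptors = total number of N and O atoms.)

3

N atoms: 2; O atoms: 1.
Lipinski HBA = 2 + 1 = 3.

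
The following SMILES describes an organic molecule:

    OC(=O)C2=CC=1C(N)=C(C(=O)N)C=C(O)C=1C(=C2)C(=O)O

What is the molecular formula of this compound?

Walk through each heavy atom and fill implicit hydrogens from standard valence (C 4, N 3, O 2, S 2, halogen 1):
  atom 1: O, bond orders sum to 1 (valence 2) → 1 H
  atom 2: C, bond orders sum to 4 (valence 4) → 0 H
  atom 3: O, bond orders sum to 2 (valence 2) → 0 H
  atom 4: C, bond orders sum to 4 (valence 4) → 0 H
  atom 5: C, bond orders sum to 3 (valence 4) → 1 H
  atom 6: C, bond orders sum to 4 (valence 4) → 0 H
  atom 7: C, bond orders sum to 4 (valence 4) → 0 H
  atom 8: N, bond orders sum to 1 (valence 3) → 2 H
  atom 9: C, bond orders sum to 4 (valence 4) → 0 H
  atom 10: C, bond orders sum to 4 (valence 4) → 0 H
  atom 11: O, bond orders sum to 2 (valence 2) → 0 H
  atom 12: N, bond orders sum to 1 (valence 3) → 2 H
  atom 13: C, bond orders sum to 3 (valence 4) → 1 H
  atom 14: C, bond orders sum to 4 (valence 4) → 0 H
  atom 15: O, bond orders sum to 1 (valence 2) → 1 H
  atom 16: C, bond orders sum to 4 (valence 4) → 0 H
  atom 17: C, bond orders sum to 4 (valence 4) → 0 H
  atom 18: C, bond orders sum to 3 (valence 4) → 1 H
  atom 19: C, bond orders sum to 4 (valence 4) → 0 H
  atom 20: O, bond orders sum to 2 (valence 2) → 0 H
  atom 21: O, bond orders sum to 1 (valence 2) → 1 H
Totals → C:13, H:10, N:2, O:6.

C13H10N2O6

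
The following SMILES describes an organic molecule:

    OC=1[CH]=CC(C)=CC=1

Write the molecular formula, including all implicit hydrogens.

C7H8O

Walk through each heavy atom and fill implicit hydrogens from standard valence (C 4, N 3, O 2, S 2, halogen 1):
  atom 1: O, bond orders sum to 1 (valence 2) → 1 H
  atom 2: C, bond orders sum to 4 (valence 4) → 0 H
  atom 3: C with explicit H count 1
  atom 4: C, bond orders sum to 3 (valence 4) → 1 H
  atom 5: C, bond orders sum to 4 (valence 4) → 0 H
  atom 6: C, bond orders sum to 1 (valence 4) → 3 H
  atom 7: C, bond orders sum to 3 (valence 4) → 1 H
  atom 8: C, bond orders sum to 3 (valence 4) → 1 H
Totals → C:7, H:8, O:1.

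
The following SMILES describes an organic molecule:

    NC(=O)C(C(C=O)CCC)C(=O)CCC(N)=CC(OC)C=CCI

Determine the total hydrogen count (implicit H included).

Walk through each heavy atom and fill implicit hydrogens from standard valence (C 4, N 3, O 2, S 2, halogen 1):
  atom 1: N, bond orders sum to 1 (valence 3) → 2 H
  atom 2: C, bond orders sum to 4 (valence 4) → 0 H
  atom 3: O, bond orders sum to 2 (valence 2) → 0 H
  atom 4: C, bond orders sum to 3 (valence 4) → 1 H
  atom 5: C, bond orders sum to 3 (valence 4) → 1 H
  atom 6: C, bond orders sum to 3 (valence 4) → 1 H
  atom 7: O, bond orders sum to 2 (valence 2) → 0 H
  atom 8: C, bond orders sum to 2 (valence 4) → 2 H
  atom 9: C, bond orders sum to 2 (valence 4) → 2 H
  atom 10: C, bond orders sum to 1 (valence 4) → 3 H
  atom 11: C, bond orders sum to 4 (valence 4) → 0 H
  atom 12: O, bond orders sum to 2 (valence 2) → 0 H
  atom 13: C, bond orders sum to 2 (valence 4) → 2 H
  atom 14: C, bond orders sum to 2 (valence 4) → 2 H
  atom 15: C, bond orders sum to 4 (valence 4) → 0 H
  atom 16: N, bond orders sum to 1 (valence 3) → 2 H
  atom 17: C, bond orders sum to 3 (valence 4) → 1 H
  atom 18: C, bond orders sum to 3 (valence 4) → 1 H
  atom 19: O, bond orders sum to 2 (valence 2) → 0 H
  atom 20: C, bond orders sum to 1 (valence 4) → 3 H
  atom 21: C, bond orders sum to 3 (valence 4) → 1 H
  atom 22: C, bond orders sum to 3 (valence 4) → 1 H
  atom 23: C, bond orders sum to 2 (valence 4) → 2 H
  atom 24: I (halogen, monovalent) → 0 H
Total hydrogens: 27.

27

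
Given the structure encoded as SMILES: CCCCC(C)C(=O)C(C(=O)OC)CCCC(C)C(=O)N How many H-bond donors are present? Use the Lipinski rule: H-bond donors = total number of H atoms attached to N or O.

Donors: find every N or O and count the H atoms it carries.
  atom 8 (O): bond orders sum to 2 → 0 H
  atom 11 (O): bond orders sum to 2 → 0 H
  atom 12 (O): bond orders sum to 2 → 0 H
  atom 20 (O): bond orders sum to 2 → 0 H
  atom 21 (N): bond orders sum to 1 → 2 H
Lipinski HBD = 2.

2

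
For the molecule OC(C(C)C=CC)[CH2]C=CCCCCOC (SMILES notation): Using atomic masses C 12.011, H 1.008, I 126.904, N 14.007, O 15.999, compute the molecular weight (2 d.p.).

226.36 g/mol

First, the molecular formula is C14H26O2 (counting implicit H from valence).
  C: 14 × 12.011 = 168.154
  H: 26 × 1.008 = 26.208
  O: 2 × 15.999 = 31.998
Sum: 14×12.011 + 26×1.008 + 2×15.999 = 226.360 → 226.36 g/mol.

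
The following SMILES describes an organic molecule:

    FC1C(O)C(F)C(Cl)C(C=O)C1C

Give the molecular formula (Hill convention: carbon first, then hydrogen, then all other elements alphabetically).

C8H11ClF2O2

Walk through each heavy atom and fill implicit hydrogens from standard valence (C 4, N 3, O 2, S 2, halogen 1):
  atom 1: F (halogen, monovalent) → 0 H
  atom 2: C, bond orders sum to 3 (valence 4) → 1 H
  atom 3: C, bond orders sum to 3 (valence 4) → 1 H
  atom 4: O, bond orders sum to 1 (valence 2) → 1 H
  atom 5: C, bond orders sum to 3 (valence 4) → 1 H
  atom 6: F (halogen, monovalent) → 0 H
  atom 7: C, bond orders sum to 3 (valence 4) → 1 H
  atom 8: Cl (halogen, monovalent) → 0 H
  atom 9: C, bond orders sum to 3 (valence 4) → 1 H
  atom 10: C, bond orders sum to 3 (valence 4) → 1 H
  atom 11: O, bond orders sum to 2 (valence 2) → 0 H
  atom 12: C, bond orders sum to 3 (valence 4) → 1 H
  atom 13: C, bond orders sum to 1 (valence 4) → 3 H
Totals → C:8, H:11, Cl:1, F:2, O:2.
In Hill order: C8H11ClF2O2.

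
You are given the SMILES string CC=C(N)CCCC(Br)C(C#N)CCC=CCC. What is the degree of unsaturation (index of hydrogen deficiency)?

4

Molecular formula: C15H25BrN2.
DoU = (2C + 2 + N − H − X) / 2, where X is the halogen count and O/S are ignored.
    = (2·15 + 2 + 2 − 25 − 1) / 2 = 8 / 2 = 4.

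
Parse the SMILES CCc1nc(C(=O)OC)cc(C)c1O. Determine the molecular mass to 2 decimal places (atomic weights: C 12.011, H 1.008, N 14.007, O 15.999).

195.22 g/mol

First, the molecular formula is C10H13NO3 (counting implicit H from valence).
  C: 10 × 12.011 = 120.110
  H: 13 × 1.008 = 13.104
  N: 1 × 14.007 = 14.007
  O: 3 × 15.999 = 47.997
Sum: 10×12.011 + 13×1.008 + 1×14.007 + 3×15.999 = 195.218 → 195.22 g/mol.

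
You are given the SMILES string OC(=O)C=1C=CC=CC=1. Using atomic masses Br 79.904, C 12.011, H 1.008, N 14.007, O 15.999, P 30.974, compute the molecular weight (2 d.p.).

122.12 g/mol

First, the molecular formula is C7H6O2 (counting implicit H from valence).
  C: 7 × 12.011 = 84.077
  H: 6 × 1.008 = 6.048
  O: 2 × 15.999 = 31.998
Sum: 7×12.011 + 6×1.008 + 2×15.999 = 122.123 → 122.12 g/mol.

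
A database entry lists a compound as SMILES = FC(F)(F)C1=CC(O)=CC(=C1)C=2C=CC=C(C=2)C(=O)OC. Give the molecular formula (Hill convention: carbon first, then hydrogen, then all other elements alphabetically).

Walk through each heavy atom and fill implicit hydrogens from standard valence (C 4, N 3, O 2, S 2, halogen 1):
  atom 1: F (halogen, monovalent) → 0 H
  atom 2: C, bond orders sum to 4 (valence 4) → 0 H
  atom 3: F (halogen, monovalent) → 0 H
  atom 4: F (halogen, monovalent) → 0 H
  atom 5: C, bond orders sum to 4 (valence 4) → 0 H
  atom 6: C, bond orders sum to 3 (valence 4) → 1 H
  atom 7: C, bond orders sum to 4 (valence 4) → 0 H
  atom 8: O, bond orders sum to 1 (valence 2) → 1 H
  atom 9: C, bond orders sum to 3 (valence 4) → 1 H
  atom 10: C, bond orders sum to 4 (valence 4) → 0 H
  atom 11: C, bond orders sum to 3 (valence 4) → 1 H
  atom 12: C, bond orders sum to 4 (valence 4) → 0 H
  atom 13: C, bond orders sum to 3 (valence 4) → 1 H
  atom 14: C, bond orders sum to 3 (valence 4) → 1 H
  atom 15: C, bond orders sum to 3 (valence 4) → 1 H
  atom 16: C, bond orders sum to 4 (valence 4) → 0 H
  atom 17: C, bond orders sum to 3 (valence 4) → 1 H
  atom 18: C, bond orders sum to 4 (valence 4) → 0 H
  atom 19: O, bond orders sum to 2 (valence 2) → 0 H
  atom 20: O, bond orders sum to 2 (valence 2) → 0 H
  atom 21: C, bond orders sum to 1 (valence 4) → 3 H
Totals → C:15, H:11, F:3, O:3.

C15H11F3O3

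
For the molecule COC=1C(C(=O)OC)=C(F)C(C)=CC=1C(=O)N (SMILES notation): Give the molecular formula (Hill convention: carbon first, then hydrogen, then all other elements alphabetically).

C11H12FNO4

Walk through each heavy atom and fill implicit hydrogens from standard valence (C 4, N 3, O 2, S 2, halogen 1):
  atom 1: C, bond orders sum to 1 (valence 4) → 3 H
  atom 2: O, bond orders sum to 2 (valence 2) → 0 H
  atom 3: C, bond orders sum to 4 (valence 4) → 0 H
  atom 4: C, bond orders sum to 4 (valence 4) → 0 H
  atom 5: C, bond orders sum to 4 (valence 4) → 0 H
  atom 6: O, bond orders sum to 2 (valence 2) → 0 H
  atom 7: O, bond orders sum to 2 (valence 2) → 0 H
  atom 8: C, bond orders sum to 1 (valence 4) → 3 H
  atom 9: C, bond orders sum to 4 (valence 4) → 0 H
  atom 10: F (halogen, monovalent) → 0 H
  atom 11: C, bond orders sum to 4 (valence 4) → 0 H
  atom 12: C, bond orders sum to 1 (valence 4) → 3 H
  atom 13: C, bond orders sum to 3 (valence 4) → 1 H
  atom 14: C, bond orders sum to 4 (valence 4) → 0 H
  atom 15: C, bond orders sum to 4 (valence 4) → 0 H
  atom 16: O, bond orders sum to 2 (valence 2) → 0 H
  atom 17: N, bond orders sum to 1 (valence 3) → 2 H
Totals → C:11, H:12, F:1, N:1, O:4.
In Hill order: C11H12FNO4.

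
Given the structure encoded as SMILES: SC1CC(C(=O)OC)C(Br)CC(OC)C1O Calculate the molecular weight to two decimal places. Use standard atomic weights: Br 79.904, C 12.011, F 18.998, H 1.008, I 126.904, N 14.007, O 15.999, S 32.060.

313.21 g/mol

First, the molecular formula is C10H17BrO4S (counting implicit H from valence).
  Br: 1 × 79.904 = 79.904
  C: 10 × 12.011 = 120.110
  H: 17 × 1.008 = 17.136
  O: 4 × 15.999 = 63.996
  S: 1 × 32.060 = 32.060
Sum: 1×79.904 + 10×12.011 + 17×1.008 + 4×15.999 + 1×32.060 = 313.206 → 313.21 g/mol.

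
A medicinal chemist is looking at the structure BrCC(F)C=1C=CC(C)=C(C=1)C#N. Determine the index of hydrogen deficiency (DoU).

Degree of unsaturation = (number of rings) + (number of π bonds).
Ring closures in the SMILES: 1.
π bonds: 3 double bonds (each 1 DoU), 1 triple bond (each 2 DoU) → 5 DoU from unsaturation.
Total DoU = 1 + 5 = 6.

6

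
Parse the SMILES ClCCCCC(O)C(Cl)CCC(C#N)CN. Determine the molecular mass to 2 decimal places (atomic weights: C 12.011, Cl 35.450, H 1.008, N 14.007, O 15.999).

267.19 g/mol

First, the molecular formula is C11H20Cl2N2O (counting implicit H from valence).
  C: 11 × 12.011 = 132.121
  Cl: 2 × 35.450 = 70.900
  H: 20 × 1.008 = 20.160
  N: 2 × 14.007 = 28.014
  O: 1 × 15.999 = 15.999
Sum: 11×12.011 + 2×35.450 + 20×1.008 + 2×14.007 + 1×15.999 = 267.194 → 267.19 g/mol.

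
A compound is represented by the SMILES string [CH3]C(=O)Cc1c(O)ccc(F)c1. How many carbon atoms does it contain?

9

Count every carbon token in the SMILES (each C, including those in ring-closure positions and inside branches).
Carbon count: 9.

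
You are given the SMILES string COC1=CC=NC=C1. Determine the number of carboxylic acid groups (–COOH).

Scan the SMILES for the carboxylic acid motif — none present.
Groups that are present: 1 ether.

0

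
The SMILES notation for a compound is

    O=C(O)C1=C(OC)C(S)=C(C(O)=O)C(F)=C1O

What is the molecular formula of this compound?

C9H7FO6S

Walk through each heavy atom and fill implicit hydrogens from standard valence (C 4, N 3, O 2, S 2, halogen 1):
  atom 1: O, bond orders sum to 2 (valence 2) → 0 H
  atom 2: C, bond orders sum to 4 (valence 4) → 0 H
  atom 3: O, bond orders sum to 1 (valence 2) → 1 H
  atom 4: C, bond orders sum to 4 (valence 4) → 0 H
  atom 5: C, bond orders sum to 4 (valence 4) → 0 H
  atom 6: O, bond orders sum to 2 (valence 2) → 0 H
  atom 7: C, bond orders sum to 1 (valence 4) → 3 H
  atom 8: C, bond orders sum to 4 (valence 4) → 0 H
  atom 9: S, bond orders sum to 1 (valence 2) → 1 H
  atom 10: C, bond orders sum to 4 (valence 4) → 0 H
  atom 11: C, bond orders sum to 4 (valence 4) → 0 H
  atom 12: O, bond orders sum to 1 (valence 2) → 1 H
  atom 13: O, bond orders sum to 2 (valence 2) → 0 H
  atom 14: C, bond orders sum to 4 (valence 4) → 0 H
  atom 15: F (halogen, monovalent) → 0 H
  atom 16: C, bond orders sum to 4 (valence 4) → 0 H
  atom 17: O, bond orders sum to 1 (valence 2) → 1 H
Totals → C:9, H:7, F:1, O:6, S:1.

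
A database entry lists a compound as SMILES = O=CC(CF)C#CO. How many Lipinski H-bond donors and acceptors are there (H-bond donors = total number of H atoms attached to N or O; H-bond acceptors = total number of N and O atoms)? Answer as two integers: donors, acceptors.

Donors: find every N or O and count the H atoms it carries.
  atom 1 (O): bond orders sum to 2 → 0 H
  atom 8 (O): bond orders sum to 1 → 1 H
Lipinski HBD = 1.
Acceptors: N atoms = 0, O atoms = 2 → HBA = 2.

1, 2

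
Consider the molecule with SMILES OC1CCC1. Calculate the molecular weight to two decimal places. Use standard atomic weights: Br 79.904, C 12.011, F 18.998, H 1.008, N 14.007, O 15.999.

72.11 g/mol

First, the molecular formula is C4H8O (counting implicit H from valence).
  C: 4 × 12.011 = 48.044
  H: 8 × 1.008 = 8.064
  O: 1 × 15.999 = 15.999
Sum: 4×12.011 + 8×1.008 + 1×15.999 = 72.107 → 72.11 g/mol.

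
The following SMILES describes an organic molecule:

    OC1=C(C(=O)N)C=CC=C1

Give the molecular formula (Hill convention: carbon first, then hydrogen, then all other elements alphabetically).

Walk through each heavy atom and fill implicit hydrogens from standard valence (C 4, N 3, O 2, S 2, halogen 1):
  atom 1: O, bond orders sum to 1 (valence 2) → 1 H
  atom 2: C, bond orders sum to 4 (valence 4) → 0 H
  atom 3: C, bond orders sum to 4 (valence 4) → 0 H
  atom 4: C, bond orders sum to 4 (valence 4) → 0 H
  atom 5: O, bond orders sum to 2 (valence 2) → 0 H
  atom 6: N, bond orders sum to 1 (valence 3) → 2 H
  atom 7: C, bond orders sum to 3 (valence 4) → 1 H
  atom 8: C, bond orders sum to 3 (valence 4) → 1 H
  atom 9: C, bond orders sum to 3 (valence 4) → 1 H
  atom 10: C, bond orders sum to 3 (valence 4) → 1 H
Totals → C:7, H:7, N:1, O:2.

C7H7NO2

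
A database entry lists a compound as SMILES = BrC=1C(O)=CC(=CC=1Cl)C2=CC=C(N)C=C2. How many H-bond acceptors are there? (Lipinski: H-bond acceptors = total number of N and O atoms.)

N atoms: 1; O atoms: 1.
Lipinski HBA = 1 + 1 = 2.

2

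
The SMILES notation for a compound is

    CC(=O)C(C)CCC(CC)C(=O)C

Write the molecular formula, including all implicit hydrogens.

Walk through each heavy atom and fill implicit hydrogens from standard valence (C 4, N 3, O 2, S 2, halogen 1):
  atom 1: C, bond orders sum to 1 (valence 4) → 3 H
  atom 2: C, bond orders sum to 4 (valence 4) → 0 H
  atom 3: O, bond orders sum to 2 (valence 2) → 0 H
  atom 4: C, bond orders sum to 3 (valence 4) → 1 H
  atom 5: C, bond orders sum to 1 (valence 4) → 3 H
  atom 6: C, bond orders sum to 2 (valence 4) → 2 H
  atom 7: C, bond orders sum to 2 (valence 4) → 2 H
  atom 8: C, bond orders sum to 3 (valence 4) → 1 H
  atom 9: C, bond orders sum to 2 (valence 4) → 2 H
  atom 10: C, bond orders sum to 1 (valence 4) → 3 H
  atom 11: C, bond orders sum to 4 (valence 4) → 0 H
  atom 12: O, bond orders sum to 2 (valence 2) → 0 H
  atom 13: C, bond orders sum to 1 (valence 4) → 3 H
Totals → C:11, H:20, O:2.
In Hill order: C11H20O2.

C11H20O2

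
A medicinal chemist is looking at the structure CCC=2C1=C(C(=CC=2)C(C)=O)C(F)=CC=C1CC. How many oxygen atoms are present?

Scan the SMILES for O atoms (remember two-letter symbols like Cl and Br are single atoms).
Oxygen count: 1.

1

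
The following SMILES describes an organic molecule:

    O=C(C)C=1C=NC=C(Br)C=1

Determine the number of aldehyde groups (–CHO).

0

Scan the SMILES for the aldehyde motif — none present.
Groups that are present: 1 ketone.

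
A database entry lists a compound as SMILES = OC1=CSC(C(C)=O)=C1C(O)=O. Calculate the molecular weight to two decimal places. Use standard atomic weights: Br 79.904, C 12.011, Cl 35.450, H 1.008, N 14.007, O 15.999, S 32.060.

186.18 g/mol

First, the molecular formula is C7H6O4S (counting implicit H from valence).
  C: 7 × 12.011 = 84.077
  H: 6 × 1.008 = 6.048
  O: 4 × 15.999 = 63.996
  S: 1 × 32.060 = 32.060
Sum: 7×12.011 + 6×1.008 + 4×15.999 + 1×32.060 = 186.181 → 186.18 g/mol.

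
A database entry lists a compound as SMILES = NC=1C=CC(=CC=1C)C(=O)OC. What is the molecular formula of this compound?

Walk through each heavy atom and fill implicit hydrogens from standard valence (C 4, N 3, O 2, S 2, halogen 1):
  atom 1: N, bond orders sum to 1 (valence 3) → 2 H
  atom 2: C, bond orders sum to 4 (valence 4) → 0 H
  atom 3: C, bond orders sum to 3 (valence 4) → 1 H
  atom 4: C, bond orders sum to 3 (valence 4) → 1 H
  atom 5: C, bond orders sum to 4 (valence 4) → 0 H
  atom 6: C, bond orders sum to 3 (valence 4) → 1 H
  atom 7: C, bond orders sum to 4 (valence 4) → 0 H
  atom 8: C, bond orders sum to 1 (valence 4) → 3 H
  atom 9: C, bond orders sum to 4 (valence 4) → 0 H
  atom 10: O, bond orders sum to 2 (valence 2) → 0 H
  atom 11: O, bond orders sum to 2 (valence 2) → 0 H
  atom 12: C, bond orders sum to 1 (valence 4) → 3 H
Totals → C:9, H:11, N:1, O:2.
In Hill order: C9H11NO2.

C9H11NO2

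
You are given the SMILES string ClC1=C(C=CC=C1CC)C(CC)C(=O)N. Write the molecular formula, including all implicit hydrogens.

C12H16ClNO

Walk through each heavy atom and fill implicit hydrogens from standard valence (C 4, N 3, O 2, S 2, halogen 1):
  atom 1: Cl (halogen, monovalent) → 0 H
  atom 2: C, bond orders sum to 4 (valence 4) → 0 H
  atom 3: C, bond orders sum to 4 (valence 4) → 0 H
  atom 4: C, bond orders sum to 3 (valence 4) → 1 H
  atom 5: C, bond orders sum to 3 (valence 4) → 1 H
  atom 6: C, bond orders sum to 3 (valence 4) → 1 H
  atom 7: C, bond orders sum to 4 (valence 4) → 0 H
  atom 8: C, bond orders sum to 2 (valence 4) → 2 H
  atom 9: C, bond orders sum to 1 (valence 4) → 3 H
  atom 10: C, bond orders sum to 3 (valence 4) → 1 H
  atom 11: C, bond orders sum to 2 (valence 4) → 2 H
  atom 12: C, bond orders sum to 1 (valence 4) → 3 H
  atom 13: C, bond orders sum to 4 (valence 4) → 0 H
  atom 14: O, bond orders sum to 2 (valence 2) → 0 H
  atom 15: N, bond orders sum to 1 (valence 3) → 2 H
Totals → C:12, H:16, Cl:1, N:1, O:1.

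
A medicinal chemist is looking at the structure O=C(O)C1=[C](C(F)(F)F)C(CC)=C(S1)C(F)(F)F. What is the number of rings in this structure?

In SMILES, each pair of matching ring-closure digits denotes one ring-closing bond; the number of such bonds equals the number of independent rings.
Ring-closure bonds here: 1.

1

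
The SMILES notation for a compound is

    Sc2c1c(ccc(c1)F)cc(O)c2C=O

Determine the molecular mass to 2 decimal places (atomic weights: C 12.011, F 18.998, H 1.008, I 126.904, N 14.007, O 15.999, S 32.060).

First, the molecular formula is C11H7FO2S (counting implicit H from valence).
  C: 11 × 12.011 = 132.121
  F: 1 × 18.998 = 18.998
  H: 7 × 1.008 = 7.056
  O: 2 × 15.999 = 31.998
  S: 1 × 32.060 = 32.060
Sum: 11×12.011 + 1×18.998 + 7×1.008 + 2×15.999 + 1×32.060 = 222.233 → 222.23 g/mol.

222.23 g/mol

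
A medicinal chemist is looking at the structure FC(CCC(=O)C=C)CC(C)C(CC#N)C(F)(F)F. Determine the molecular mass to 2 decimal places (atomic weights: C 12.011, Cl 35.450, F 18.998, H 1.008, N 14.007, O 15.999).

First, the molecular formula is C13H17F4NO (counting implicit H from valence).
  C: 13 × 12.011 = 156.143
  F: 4 × 18.998 = 75.992
  H: 17 × 1.008 = 17.136
  N: 1 × 14.007 = 14.007
  O: 1 × 15.999 = 15.999
Sum: 13×12.011 + 4×18.998 + 17×1.008 + 1×14.007 + 1×15.999 = 279.277 → 279.28 g/mol.

279.28 g/mol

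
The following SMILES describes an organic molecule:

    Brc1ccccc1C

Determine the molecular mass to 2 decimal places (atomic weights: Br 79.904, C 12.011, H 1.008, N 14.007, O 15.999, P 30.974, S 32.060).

171.04 g/mol

First, the molecular formula is C7H7Br (counting implicit H from valence).
  Br: 1 × 79.904 = 79.904
  C: 7 × 12.011 = 84.077
  H: 7 × 1.008 = 7.056
Sum: 1×79.904 + 7×12.011 + 7×1.008 = 171.037 → 171.04 g/mol.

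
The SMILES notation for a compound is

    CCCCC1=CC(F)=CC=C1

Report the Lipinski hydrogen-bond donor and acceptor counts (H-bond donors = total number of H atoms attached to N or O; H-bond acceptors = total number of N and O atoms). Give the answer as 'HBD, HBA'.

Donors: find every N or O and count the H atoms it carries.
  (no N or O atoms present)
Lipinski HBD = 0.
Acceptors: N atoms = 0, O atoms = 0 → HBA = 0.

0, 0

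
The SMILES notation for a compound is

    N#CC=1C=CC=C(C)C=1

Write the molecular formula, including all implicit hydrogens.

Walk through each heavy atom and fill implicit hydrogens from standard valence (C 4, N 3, O 2, S 2, halogen 1):
  atom 1: N, bond orders sum to 3 (valence 3) → 0 H
  atom 2: C, bond orders sum to 4 (valence 4) → 0 H
  atom 3: C, bond orders sum to 4 (valence 4) → 0 H
  atom 4: C, bond orders sum to 3 (valence 4) → 1 H
  atom 5: C, bond orders sum to 3 (valence 4) → 1 H
  atom 6: C, bond orders sum to 3 (valence 4) → 1 H
  atom 7: C, bond orders sum to 4 (valence 4) → 0 H
  atom 8: C, bond orders sum to 1 (valence 4) → 3 H
  atom 9: C, bond orders sum to 3 (valence 4) → 1 H
Totals → C:8, H:7, N:1.
In Hill order: C8H7N.

C8H7N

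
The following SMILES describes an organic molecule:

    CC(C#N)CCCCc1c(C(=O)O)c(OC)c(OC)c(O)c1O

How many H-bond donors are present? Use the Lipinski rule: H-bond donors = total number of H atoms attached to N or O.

3

Donors: find every N or O and count the H atoms it carries.
  atom 4 (N): bond orders sum to 3 → 0 H
  atom 12 (O): bond orders sum to 2 → 0 H
  atom 13 (O): bond orders sum to 1 → 1 H
  atom 15 (O): bond orders sum to 2 → 0 H
  atom 18 (O): bond orders sum to 2 → 0 H
  atom 21 (O): bond orders sum to 1 → 1 H
  atom 23 (O): bond orders sum to 1 → 1 H
Lipinski HBD = 3.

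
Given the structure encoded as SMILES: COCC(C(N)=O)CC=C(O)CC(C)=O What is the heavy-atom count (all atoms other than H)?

Every atom symbol written in the SMILES (organic subset) is one heavy atom; implicit H are not written.
Heavy atoms by element → C:10, N:1, O:4.
Total: 15.

15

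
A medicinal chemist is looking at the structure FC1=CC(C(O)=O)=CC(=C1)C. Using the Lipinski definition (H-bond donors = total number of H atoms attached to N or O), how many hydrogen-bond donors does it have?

Donors: find every N or O and count the H atoms it carries.
  atom 6 (O): bond orders sum to 1 → 1 H
  atom 7 (O): bond orders sum to 2 → 0 H
Lipinski HBD = 1.

1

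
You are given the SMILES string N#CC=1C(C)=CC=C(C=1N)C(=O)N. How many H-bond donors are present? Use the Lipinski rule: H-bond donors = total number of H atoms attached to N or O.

4

Donors: find every N or O and count the H atoms it carries.
  atom 1 (N): bond orders sum to 3 → 0 H
  atom 10 (N): bond orders sum to 1 → 2 H
  atom 12 (O): bond orders sum to 2 → 0 H
  atom 13 (N): bond orders sum to 1 → 2 H
Lipinski HBD = 4.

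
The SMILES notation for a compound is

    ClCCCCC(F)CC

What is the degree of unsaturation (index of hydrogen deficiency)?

0

Degree of unsaturation = (number of rings) + (number of π bonds).
Ring closures in the SMILES: 0.
π bonds: none → 0 DoU from unsaturation.
Total DoU = 0 + 0 = 0.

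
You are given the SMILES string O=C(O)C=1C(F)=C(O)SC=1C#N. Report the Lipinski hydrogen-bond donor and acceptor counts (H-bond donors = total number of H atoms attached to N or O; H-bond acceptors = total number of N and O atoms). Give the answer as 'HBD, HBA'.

Donors: find every N or O and count the H atoms it carries.
  atom 1 (O): bond orders sum to 2 → 0 H
  atom 3 (O): bond orders sum to 1 → 1 H
  atom 8 (O): bond orders sum to 1 → 1 H
  atom 12 (N): bond orders sum to 3 → 0 H
Lipinski HBD = 2.
Acceptors: N atoms = 1, O atoms = 3 → HBA = 4.

2, 4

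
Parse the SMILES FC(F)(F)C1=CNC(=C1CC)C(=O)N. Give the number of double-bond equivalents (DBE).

Molecular formula: C8H9F3N2O.
DoU = (2C + 2 + N − H − X) / 2, where X is the halogen count and O/S are ignored.
    = (2·8 + 2 + 2 − 9 − 3) / 2 = 8 / 2 = 4.

4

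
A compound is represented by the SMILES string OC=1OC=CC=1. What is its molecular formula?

Walk through each heavy atom and fill implicit hydrogens from standard valence (C 4, N 3, O 2, S 2, halogen 1):
  atom 1: O, bond orders sum to 1 (valence 2) → 1 H
  atom 2: C, bond orders sum to 4 (valence 4) → 0 H
  atom 3: O, bond orders sum to 2 (valence 2) → 0 H
  atom 4: C, bond orders sum to 3 (valence 4) → 1 H
  atom 5: C, bond orders sum to 3 (valence 4) → 1 H
  atom 6: C, bond orders sum to 3 (valence 4) → 1 H
Totals → C:4, H:4, O:2.

C4H4O2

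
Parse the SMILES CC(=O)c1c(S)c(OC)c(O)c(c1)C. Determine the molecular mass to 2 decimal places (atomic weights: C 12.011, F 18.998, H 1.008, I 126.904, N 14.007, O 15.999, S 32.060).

212.26 g/mol

First, the molecular formula is C10H12O3S (counting implicit H from valence).
  C: 10 × 12.011 = 120.110
  H: 12 × 1.008 = 12.096
  O: 3 × 15.999 = 47.997
  S: 1 × 32.060 = 32.060
Sum: 10×12.011 + 12×1.008 + 3×15.999 + 1×32.060 = 212.263 → 212.26 g/mol.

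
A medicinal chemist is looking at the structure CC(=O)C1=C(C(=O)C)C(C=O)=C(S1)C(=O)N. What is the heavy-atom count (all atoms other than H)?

Every atom symbol written in the SMILES (organic subset) is one heavy atom; implicit H are not written.
Heavy atoms by element → C:10, N:1, O:4, S:1.
Total: 16.

16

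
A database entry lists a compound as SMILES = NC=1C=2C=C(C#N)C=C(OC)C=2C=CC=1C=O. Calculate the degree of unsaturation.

10

Molecular formula: C13H10N2O2.
DoU = (2C + 2 + N − H − X) / 2, where X is the halogen count and O/S are ignored.
    = (2·13 + 2 + 2 − 10 − 0) / 2 = 20 / 2 = 10.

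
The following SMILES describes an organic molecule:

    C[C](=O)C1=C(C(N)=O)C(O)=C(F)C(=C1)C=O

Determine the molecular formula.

Walk through each heavy atom and fill implicit hydrogens from standard valence (C 4, N 3, O 2, S 2, halogen 1):
  atom 1: C, bond orders sum to 1 (valence 4) → 3 H
  atom 2: C with explicit H count 0
  atom 3: O, bond orders sum to 2 (valence 2) → 0 H
  atom 4: C, bond orders sum to 4 (valence 4) → 0 H
  atom 5: C, bond orders sum to 4 (valence 4) → 0 H
  atom 6: C, bond orders sum to 4 (valence 4) → 0 H
  atom 7: N, bond orders sum to 1 (valence 3) → 2 H
  atom 8: O, bond orders sum to 2 (valence 2) → 0 H
  atom 9: C, bond orders sum to 4 (valence 4) → 0 H
  atom 10: O, bond orders sum to 1 (valence 2) → 1 H
  atom 11: C, bond orders sum to 4 (valence 4) → 0 H
  atom 12: F (halogen, monovalent) → 0 H
  atom 13: C, bond orders sum to 4 (valence 4) → 0 H
  atom 14: C, bond orders sum to 3 (valence 4) → 1 H
  atom 15: C, bond orders sum to 3 (valence 4) → 1 H
  atom 16: O, bond orders sum to 2 (valence 2) → 0 H
Totals → C:10, H:8, F:1, N:1, O:4.

C10H8FNO4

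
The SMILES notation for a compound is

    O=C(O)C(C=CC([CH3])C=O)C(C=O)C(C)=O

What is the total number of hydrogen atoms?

Walk through each heavy atom and fill implicit hydrogens from standard valence (C 4, N 3, O 2, S 2, halogen 1):
  atom 1: O, bond orders sum to 2 (valence 2) → 0 H
  atom 2: C, bond orders sum to 4 (valence 4) → 0 H
  atom 3: O, bond orders sum to 1 (valence 2) → 1 H
  atom 4: C, bond orders sum to 3 (valence 4) → 1 H
  atom 5: C, bond orders sum to 3 (valence 4) → 1 H
  atom 6: C, bond orders sum to 3 (valence 4) → 1 H
  atom 7: C, bond orders sum to 3 (valence 4) → 1 H
  atom 8: C with explicit H count 3
  atom 9: C, bond orders sum to 3 (valence 4) → 1 H
  atom 10: O, bond orders sum to 2 (valence 2) → 0 H
  atom 11: C, bond orders sum to 3 (valence 4) → 1 H
  atom 12: C, bond orders sum to 3 (valence 4) → 1 H
  atom 13: O, bond orders sum to 2 (valence 2) → 0 H
  atom 14: C, bond orders sum to 4 (valence 4) → 0 H
  atom 15: C, bond orders sum to 1 (valence 4) → 3 H
  atom 16: O, bond orders sum to 2 (valence 2) → 0 H
Total hydrogens: 14.

14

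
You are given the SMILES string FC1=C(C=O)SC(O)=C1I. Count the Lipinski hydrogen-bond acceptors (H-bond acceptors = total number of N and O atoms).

N atoms: 0; O atoms: 2.
Lipinski HBA = 0 + 2 = 2.

2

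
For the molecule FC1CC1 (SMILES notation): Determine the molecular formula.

C3H5F

Walk through each heavy atom and fill implicit hydrogens from standard valence (C 4, N 3, O 2, S 2, halogen 1):
  atom 1: F (halogen, monovalent) → 0 H
  atom 2: C, bond orders sum to 3 (valence 4) → 1 H
  atom 3: C, bond orders sum to 2 (valence 4) → 2 H
  atom 4: C, bond orders sum to 2 (valence 4) → 2 H
Totals → C:3, H:5, F:1.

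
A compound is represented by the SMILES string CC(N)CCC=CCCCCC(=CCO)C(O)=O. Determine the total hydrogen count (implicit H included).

25

Walk through each heavy atom and fill implicit hydrogens from standard valence (C 4, N 3, O 2, S 2, halogen 1):
  atom 1: C, bond orders sum to 1 (valence 4) → 3 H
  atom 2: C, bond orders sum to 3 (valence 4) → 1 H
  atom 3: N, bond orders sum to 1 (valence 3) → 2 H
  atom 4: C, bond orders sum to 2 (valence 4) → 2 H
  atom 5: C, bond orders sum to 2 (valence 4) → 2 H
  atom 6: C, bond orders sum to 3 (valence 4) → 1 H
  atom 7: C, bond orders sum to 3 (valence 4) → 1 H
  atom 8: C, bond orders sum to 2 (valence 4) → 2 H
  atom 9: C, bond orders sum to 2 (valence 4) → 2 H
  atom 10: C, bond orders sum to 2 (valence 4) → 2 H
  atom 11: C, bond orders sum to 2 (valence 4) → 2 H
  atom 12: C, bond orders sum to 4 (valence 4) → 0 H
  atom 13: C, bond orders sum to 3 (valence 4) → 1 H
  atom 14: C, bond orders sum to 2 (valence 4) → 2 H
  atom 15: O, bond orders sum to 1 (valence 2) → 1 H
  atom 16: C, bond orders sum to 4 (valence 4) → 0 H
  atom 17: O, bond orders sum to 1 (valence 2) → 1 H
  atom 18: O, bond orders sum to 2 (valence 2) → 0 H
Total hydrogens: 25.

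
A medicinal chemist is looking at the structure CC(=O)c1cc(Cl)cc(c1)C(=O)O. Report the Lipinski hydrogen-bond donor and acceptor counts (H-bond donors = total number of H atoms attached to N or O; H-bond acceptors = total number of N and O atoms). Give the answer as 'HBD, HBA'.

Donors: find every N or O and count the H atoms it carries.
  atom 3 (O): bond orders sum to 2 → 0 H
  atom 12 (O): bond orders sum to 2 → 0 H
  atom 13 (O): bond orders sum to 1 → 1 H
Lipinski HBD = 1.
Acceptors: N atoms = 0, O atoms = 3 → HBA = 3.

1, 3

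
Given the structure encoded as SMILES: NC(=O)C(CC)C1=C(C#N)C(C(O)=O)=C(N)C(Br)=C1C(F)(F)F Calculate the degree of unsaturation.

8

Molecular formula: C13H11BrF3N3O3.
DoU = (2C + 2 + N − H − X) / 2, where X is the halogen count and O/S are ignored.
    = (2·13 + 2 + 3 − 11 − 4) / 2 = 16 / 2 = 8.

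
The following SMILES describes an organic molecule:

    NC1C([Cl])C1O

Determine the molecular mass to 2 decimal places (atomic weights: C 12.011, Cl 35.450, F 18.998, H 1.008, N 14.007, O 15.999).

107.54 g/mol

First, the molecular formula is C3H6ClNO (counting implicit H from valence).
  C: 3 × 12.011 = 36.033
  Cl: 1 × 35.450 = 35.450
  H: 6 × 1.008 = 6.048
  N: 1 × 14.007 = 14.007
  O: 1 × 15.999 = 15.999
Sum: 3×12.011 + 1×35.450 + 6×1.008 + 1×14.007 + 1×15.999 = 107.537 → 107.54 g/mol.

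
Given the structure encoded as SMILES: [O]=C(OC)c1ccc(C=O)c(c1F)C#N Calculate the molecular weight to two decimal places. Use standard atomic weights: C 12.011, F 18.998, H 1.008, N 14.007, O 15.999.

First, the molecular formula is C10H6FNO3 (counting implicit H from valence).
  C: 10 × 12.011 = 120.110
  F: 1 × 18.998 = 18.998
  H: 6 × 1.008 = 6.048
  N: 1 × 14.007 = 14.007
  O: 3 × 15.999 = 47.997
Sum: 10×12.011 + 1×18.998 + 6×1.008 + 1×14.007 + 3×15.999 = 207.160 → 207.16 g/mol.

207.16 g/mol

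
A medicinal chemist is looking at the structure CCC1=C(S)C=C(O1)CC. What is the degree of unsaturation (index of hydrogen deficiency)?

Degree of unsaturation = (number of rings) + (number of π bonds).
Ring closures in the SMILES: 1.
π bonds: 2 double bonds (each 1 DoU) → 2 DoU from unsaturation.
Total DoU = 1 + 2 = 3.

3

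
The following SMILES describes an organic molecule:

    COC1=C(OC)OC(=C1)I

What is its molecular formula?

C6H7IO3

Walk through each heavy atom and fill implicit hydrogens from standard valence (C 4, N 3, O 2, S 2, halogen 1):
  atom 1: C, bond orders sum to 1 (valence 4) → 3 H
  atom 2: O, bond orders sum to 2 (valence 2) → 0 H
  atom 3: C, bond orders sum to 4 (valence 4) → 0 H
  atom 4: C, bond orders sum to 4 (valence 4) → 0 H
  atom 5: O, bond orders sum to 2 (valence 2) → 0 H
  atom 6: C, bond orders sum to 1 (valence 4) → 3 H
  atom 7: O, bond orders sum to 2 (valence 2) → 0 H
  atom 8: C, bond orders sum to 4 (valence 4) → 0 H
  atom 9: C, bond orders sum to 3 (valence 4) → 1 H
  atom 10: I (halogen, monovalent) → 0 H
Totals → C:6, H:7, I:1, O:3.
In Hill order: C6H7IO3.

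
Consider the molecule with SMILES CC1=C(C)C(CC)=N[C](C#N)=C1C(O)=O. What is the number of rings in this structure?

1

In SMILES, each pair of matching ring-closure digits denotes one ring-closing bond; the number of such bonds equals the number of independent rings.
Ring-closure bonds here: 1.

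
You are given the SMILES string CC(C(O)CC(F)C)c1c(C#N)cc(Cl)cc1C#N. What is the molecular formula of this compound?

Walk through each heavy atom and fill implicit hydrogens from standard valence (C 4, N 3, O 2, S 2, halogen 1); for lowercase aromatic atoms, an aromatic c carries 1 H when it has two neighbours and 0 H with three, and aromatic n carries 0 H:
  atom 1: C, bond orders sum to 1 (valence 4) → 3 H
  atom 2: C, bond orders sum to 3 (valence 4) → 1 H
  atom 3: C, bond orders sum to 3 (valence 4) → 1 H
  atom 4: O, bond orders sum to 1 (valence 2) → 1 H
  atom 5: C, bond orders sum to 2 (valence 4) → 2 H
  atom 6: C, bond orders sum to 3 (valence 4) → 1 H
  atom 7: F (halogen, monovalent) → 0 H
  atom 8: C, bond orders sum to 1 (valence 4) → 3 H
  atom 9: aromatic c, 3 neighbours → 0 H
  atom 10: aromatic c, 3 neighbours → 0 H
  atom 11: C, bond orders sum to 4 (valence 4) → 0 H
  atom 12: N, bond orders sum to 3 (valence 3) → 0 H
  atom 13: aromatic c, 2 neighbours → 1 H
  atom 14: aromatic c, 3 neighbours → 0 H
  atom 15: Cl (halogen, monovalent) → 0 H
  atom 16: aromatic c, 2 neighbours → 1 H
  atom 17: aromatic c, 3 neighbours → 0 H
  atom 18: C, bond orders sum to 4 (valence 4) → 0 H
  atom 19: N, bond orders sum to 3 (valence 3) → 0 H
Totals → C:14, H:14, Cl:1, F:1, N:2, O:1.

C14H14ClFN2O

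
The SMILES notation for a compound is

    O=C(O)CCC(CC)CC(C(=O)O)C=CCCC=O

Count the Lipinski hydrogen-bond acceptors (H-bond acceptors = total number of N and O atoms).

5

N atoms: 0; O atoms: 5.
Lipinski HBA = 0 + 5 = 5.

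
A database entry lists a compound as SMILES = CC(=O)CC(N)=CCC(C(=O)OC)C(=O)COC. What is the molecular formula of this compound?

Walk through each heavy atom and fill implicit hydrogens from standard valence (C 4, N 3, O 2, S 2, halogen 1):
  atom 1: C, bond orders sum to 1 (valence 4) → 3 H
  atom 2: C, bond orders sum to 4 (valence 4) → 0 H
  atom 3: O, bond orders sum to 2 (valence 2) → 0 H
  atom 4: C, bond orders sum to 2 (valence 4) → 2 H
  atom 5: C, bond orders sum to 4 (valence 4) → 0 H
  atom 6: N, bond orders sum to 1 (valence 3) → 2 H
  atom 7: C, bond orders sum to 3 (valence 4) → 1 H
  atom 8: C, bond orders sum to 2 (valence 4) → 2 H
  atom 9: C, bond orders sum to 3 (valence 4) → 1 H
  atom 10: C, bond orders sum to 4 (valence 4) → 0 H
  atom 11: O, bond orders sum to 2 (valence 2) → 0 H
  atom 12: O, bond orders sum to 2 (valence 2) → 0 H
  atom 13: C, bond orders sum to 1 (valence 4) → 3 H
  atom 14: C, bond orders sum to 4 (valence 4) → 0 H
  atom 15: O, bond orders sum to 2 (valence 2) → 0 H
  atom 16: C, bond orders sum to 2 (valence 4) → 2 H
  atom 17: O, bond orders sum to 2 (valence 2) → 0 H
  atom 18: C, bond orders sum to 1 (valence 4) → 3 H
Totals → C:12, H:19, N:1, O:5.

C12H19NO5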